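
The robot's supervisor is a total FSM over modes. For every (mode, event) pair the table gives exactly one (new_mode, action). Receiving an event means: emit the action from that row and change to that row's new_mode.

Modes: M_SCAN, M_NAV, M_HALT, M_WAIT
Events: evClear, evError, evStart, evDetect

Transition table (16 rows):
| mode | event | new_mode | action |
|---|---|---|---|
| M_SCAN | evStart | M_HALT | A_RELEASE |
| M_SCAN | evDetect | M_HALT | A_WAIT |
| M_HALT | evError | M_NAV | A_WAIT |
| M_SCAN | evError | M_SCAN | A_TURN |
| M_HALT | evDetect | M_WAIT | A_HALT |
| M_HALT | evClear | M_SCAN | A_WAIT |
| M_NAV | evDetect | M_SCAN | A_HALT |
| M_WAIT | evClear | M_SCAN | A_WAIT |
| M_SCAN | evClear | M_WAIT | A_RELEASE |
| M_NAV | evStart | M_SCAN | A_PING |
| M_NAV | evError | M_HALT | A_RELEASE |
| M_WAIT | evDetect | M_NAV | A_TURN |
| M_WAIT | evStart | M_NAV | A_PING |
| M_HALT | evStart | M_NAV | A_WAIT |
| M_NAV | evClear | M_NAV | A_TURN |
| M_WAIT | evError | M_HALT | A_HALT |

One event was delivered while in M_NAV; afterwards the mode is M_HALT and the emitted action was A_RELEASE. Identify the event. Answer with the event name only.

try evClear: (M_NAV, evClear) → (M_NAV, A_TURN)
try evError: (M_NAV, evError) → (M_HALT, A_RELEASE)  ← matches
try evStart: (M_NAV, evStart) → (M_SCAN, A_PING)
try evDetect: (M_NAV, evDetect) → (M_SCAN, A_HALT)

evError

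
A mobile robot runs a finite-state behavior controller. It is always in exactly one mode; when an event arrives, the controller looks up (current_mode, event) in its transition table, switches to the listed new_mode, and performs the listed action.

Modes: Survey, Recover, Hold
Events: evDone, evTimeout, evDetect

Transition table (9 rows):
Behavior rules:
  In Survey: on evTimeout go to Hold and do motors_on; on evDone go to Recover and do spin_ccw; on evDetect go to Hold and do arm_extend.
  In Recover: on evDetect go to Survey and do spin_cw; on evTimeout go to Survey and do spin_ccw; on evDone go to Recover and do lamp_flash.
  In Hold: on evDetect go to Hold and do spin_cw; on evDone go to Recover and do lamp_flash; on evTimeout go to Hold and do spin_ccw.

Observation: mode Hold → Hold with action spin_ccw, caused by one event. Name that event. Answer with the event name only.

try evDone: (Hold, evDone) → (Recover, lamp_flash)
try evTimeout: (Hold, evTimeout) → (Hold, spin_ccw)  ← matches
try evDetect: (Hold, evDetect) → (Hold, spin_cw)

evTimeout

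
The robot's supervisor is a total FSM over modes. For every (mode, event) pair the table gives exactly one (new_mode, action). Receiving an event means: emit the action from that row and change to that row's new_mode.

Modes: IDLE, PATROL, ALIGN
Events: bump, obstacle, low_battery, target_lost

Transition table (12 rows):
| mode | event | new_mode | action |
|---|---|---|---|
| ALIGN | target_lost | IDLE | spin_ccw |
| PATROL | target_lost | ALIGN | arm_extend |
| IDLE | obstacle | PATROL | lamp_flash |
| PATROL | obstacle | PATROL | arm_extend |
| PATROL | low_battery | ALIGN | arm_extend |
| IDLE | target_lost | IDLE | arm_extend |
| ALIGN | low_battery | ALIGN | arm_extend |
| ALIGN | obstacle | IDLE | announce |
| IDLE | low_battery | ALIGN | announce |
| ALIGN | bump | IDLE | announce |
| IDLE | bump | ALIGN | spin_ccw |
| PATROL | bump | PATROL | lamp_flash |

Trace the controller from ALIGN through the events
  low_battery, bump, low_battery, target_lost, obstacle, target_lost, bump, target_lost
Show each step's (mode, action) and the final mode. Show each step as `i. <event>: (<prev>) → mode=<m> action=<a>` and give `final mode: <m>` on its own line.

1. low_battery: (ALIGN) → mode=ALIGN action=arm_extend
2. bump: (ALIGN) → mode=IDLE action=announce
3. low_battery: (IDLE) → mode=ALIGN action=announce
4. target_lost: (ALIGN) → mode=IDLE action=spin_ccw
5. obstacle: (IDLE) → mode=PATROL action=lamp_flash
6. target_lost: (PATROL) → mode=ALIGN action=arm_extend
7. bump: (ALIGN) → mode=IDLE action=announce
8. target_lost: (IDLE) → mode=IDLE action=arm_extend

final mode: IDLE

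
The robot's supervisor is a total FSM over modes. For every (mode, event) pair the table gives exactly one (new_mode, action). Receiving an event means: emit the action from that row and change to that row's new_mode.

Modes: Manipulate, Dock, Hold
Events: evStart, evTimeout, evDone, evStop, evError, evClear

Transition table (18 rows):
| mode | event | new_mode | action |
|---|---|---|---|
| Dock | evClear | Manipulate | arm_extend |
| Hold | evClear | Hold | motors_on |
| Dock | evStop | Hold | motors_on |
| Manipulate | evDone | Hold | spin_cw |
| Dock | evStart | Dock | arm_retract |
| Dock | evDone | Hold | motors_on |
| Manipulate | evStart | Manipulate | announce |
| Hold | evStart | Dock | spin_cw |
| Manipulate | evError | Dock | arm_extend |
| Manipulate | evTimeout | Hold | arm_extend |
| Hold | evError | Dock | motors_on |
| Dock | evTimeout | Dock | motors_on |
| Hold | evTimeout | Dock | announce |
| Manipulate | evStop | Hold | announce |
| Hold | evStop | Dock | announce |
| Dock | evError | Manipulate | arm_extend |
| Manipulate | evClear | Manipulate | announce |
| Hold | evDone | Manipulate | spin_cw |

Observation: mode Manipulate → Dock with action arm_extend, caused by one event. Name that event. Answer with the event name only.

evError

try evStart: (Manipulate, evStart) → (Manipulate, announce)
try evTimeout: (Manipulate, evTimeout) → (Hold, arm_extend)
try evDone: (Manipulate, evDone) → (Hold, spin_cw)
try evStop: (Manipulate, evStop) → (Hold, announce)
try evError: (Manipulate, evError) → (Dock, arm_extend)  ← matches
try evClear: (Manipulate, evClear) → (Manipulate, announce)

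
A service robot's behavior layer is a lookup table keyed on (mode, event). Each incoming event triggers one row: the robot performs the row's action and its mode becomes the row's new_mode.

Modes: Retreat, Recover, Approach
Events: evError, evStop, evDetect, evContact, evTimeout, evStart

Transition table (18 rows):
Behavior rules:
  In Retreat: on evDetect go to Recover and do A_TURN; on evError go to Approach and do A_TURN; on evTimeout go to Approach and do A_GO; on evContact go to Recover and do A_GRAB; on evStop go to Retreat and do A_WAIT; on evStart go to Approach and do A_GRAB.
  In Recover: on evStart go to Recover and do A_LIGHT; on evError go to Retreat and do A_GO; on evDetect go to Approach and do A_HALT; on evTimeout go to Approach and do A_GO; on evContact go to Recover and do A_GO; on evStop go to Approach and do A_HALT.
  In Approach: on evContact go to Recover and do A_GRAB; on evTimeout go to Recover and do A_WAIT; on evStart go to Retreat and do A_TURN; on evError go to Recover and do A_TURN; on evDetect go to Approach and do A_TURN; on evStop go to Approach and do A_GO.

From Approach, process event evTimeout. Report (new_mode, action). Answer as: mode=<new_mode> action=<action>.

current mode = Approach; filter table to that mode:
  (Approach, evContact) → (Recover, A_GRAB)
  (Approach, evTimeout) → (Recover, A_WAIT)  ← event matches
  (Approach, evStart) → (Retreat, A_TURN)
  (Approach, evError) → (Recover, A_TURN)
  (Approach, evDetect) → (Approach, A_TURN)
  (Approach, evStop) → (Approach, A_GO)
event = evTimeout selects (Recover, A_WAIT)

mode=Recover action=A_WAIT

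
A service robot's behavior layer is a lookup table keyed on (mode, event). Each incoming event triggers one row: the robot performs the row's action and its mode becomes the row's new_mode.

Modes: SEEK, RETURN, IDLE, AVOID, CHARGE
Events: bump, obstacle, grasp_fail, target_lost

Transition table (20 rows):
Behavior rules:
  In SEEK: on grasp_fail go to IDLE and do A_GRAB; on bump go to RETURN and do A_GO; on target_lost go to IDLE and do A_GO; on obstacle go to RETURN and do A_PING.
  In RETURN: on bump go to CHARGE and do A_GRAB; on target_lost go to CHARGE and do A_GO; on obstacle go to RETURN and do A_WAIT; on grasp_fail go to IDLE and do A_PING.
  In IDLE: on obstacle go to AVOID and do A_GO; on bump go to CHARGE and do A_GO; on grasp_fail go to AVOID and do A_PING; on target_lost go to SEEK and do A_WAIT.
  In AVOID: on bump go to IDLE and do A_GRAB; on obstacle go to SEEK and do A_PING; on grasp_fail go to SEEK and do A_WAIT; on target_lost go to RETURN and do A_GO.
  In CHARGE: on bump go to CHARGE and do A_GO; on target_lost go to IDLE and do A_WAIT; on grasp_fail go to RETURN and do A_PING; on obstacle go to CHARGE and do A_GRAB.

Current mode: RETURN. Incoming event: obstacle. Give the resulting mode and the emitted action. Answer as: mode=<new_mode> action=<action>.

current mode = RETURN; filter table to that mode:
  (RETURN, bump) → (CHARGE, A_GRAB)
  (RETURN, target_lost) → (CHARGE, A_GO)
  (RETURN, obstacle) → (RETURN, A_WAIT)  ← event matches
  (RETURN, grasp_fail) → (IDLE, A_PING)
event = obstacle selects (RETURN, A_WAIT)

mode=RETURN action=A_WAIT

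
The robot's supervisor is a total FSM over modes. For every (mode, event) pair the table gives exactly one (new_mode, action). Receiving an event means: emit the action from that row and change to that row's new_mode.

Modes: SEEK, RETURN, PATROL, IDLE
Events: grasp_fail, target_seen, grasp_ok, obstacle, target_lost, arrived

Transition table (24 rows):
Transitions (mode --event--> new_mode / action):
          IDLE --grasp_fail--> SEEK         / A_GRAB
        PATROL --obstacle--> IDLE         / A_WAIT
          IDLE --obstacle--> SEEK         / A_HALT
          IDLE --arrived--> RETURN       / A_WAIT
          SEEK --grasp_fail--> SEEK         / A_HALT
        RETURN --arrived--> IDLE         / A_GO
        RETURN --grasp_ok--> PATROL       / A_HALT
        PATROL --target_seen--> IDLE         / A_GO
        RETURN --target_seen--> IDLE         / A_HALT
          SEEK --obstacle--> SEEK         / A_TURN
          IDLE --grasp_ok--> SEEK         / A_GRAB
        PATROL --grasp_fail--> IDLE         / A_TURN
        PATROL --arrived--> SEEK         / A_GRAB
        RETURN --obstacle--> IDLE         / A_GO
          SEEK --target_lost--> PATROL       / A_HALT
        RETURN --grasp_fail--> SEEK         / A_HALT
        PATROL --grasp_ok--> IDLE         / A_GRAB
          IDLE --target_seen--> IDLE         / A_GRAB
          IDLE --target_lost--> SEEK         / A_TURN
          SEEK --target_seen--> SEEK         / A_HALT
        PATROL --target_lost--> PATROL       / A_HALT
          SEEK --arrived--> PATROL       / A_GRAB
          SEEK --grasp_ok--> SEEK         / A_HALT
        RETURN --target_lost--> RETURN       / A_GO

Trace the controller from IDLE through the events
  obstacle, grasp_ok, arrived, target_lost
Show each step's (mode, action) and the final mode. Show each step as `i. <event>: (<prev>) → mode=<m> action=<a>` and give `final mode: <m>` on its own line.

1. obstacle: (IDLE) → mode=SEEK action=A_HALT
2. grasp_ok: (SEEK) → mode=SEEK action=A_HALT
3. arrived: (SEEK) → mode=PATROL action=A_GRAB
4. target_lost: (PATROL) → mode=PATROL action=A_HALT

final mode: PATROL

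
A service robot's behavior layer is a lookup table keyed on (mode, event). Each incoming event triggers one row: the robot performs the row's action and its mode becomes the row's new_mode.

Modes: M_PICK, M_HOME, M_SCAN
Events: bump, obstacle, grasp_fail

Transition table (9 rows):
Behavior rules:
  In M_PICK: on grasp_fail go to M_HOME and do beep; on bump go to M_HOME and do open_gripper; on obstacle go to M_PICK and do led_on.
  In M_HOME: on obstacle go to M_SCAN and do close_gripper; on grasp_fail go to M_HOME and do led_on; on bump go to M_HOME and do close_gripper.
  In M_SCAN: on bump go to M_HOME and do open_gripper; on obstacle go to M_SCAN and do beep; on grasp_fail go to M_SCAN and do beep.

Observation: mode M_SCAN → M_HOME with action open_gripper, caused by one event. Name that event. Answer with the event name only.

try bump: (M_SCAN, bump) → (M_HOME, open_gripper)  ← matches
try obstacle: (M_SCAN, obstacle) → (M_SCAN, beep)
try grasp_fail: (M_SCAN, grasp_fail) → (M_SCAN, beep)

bump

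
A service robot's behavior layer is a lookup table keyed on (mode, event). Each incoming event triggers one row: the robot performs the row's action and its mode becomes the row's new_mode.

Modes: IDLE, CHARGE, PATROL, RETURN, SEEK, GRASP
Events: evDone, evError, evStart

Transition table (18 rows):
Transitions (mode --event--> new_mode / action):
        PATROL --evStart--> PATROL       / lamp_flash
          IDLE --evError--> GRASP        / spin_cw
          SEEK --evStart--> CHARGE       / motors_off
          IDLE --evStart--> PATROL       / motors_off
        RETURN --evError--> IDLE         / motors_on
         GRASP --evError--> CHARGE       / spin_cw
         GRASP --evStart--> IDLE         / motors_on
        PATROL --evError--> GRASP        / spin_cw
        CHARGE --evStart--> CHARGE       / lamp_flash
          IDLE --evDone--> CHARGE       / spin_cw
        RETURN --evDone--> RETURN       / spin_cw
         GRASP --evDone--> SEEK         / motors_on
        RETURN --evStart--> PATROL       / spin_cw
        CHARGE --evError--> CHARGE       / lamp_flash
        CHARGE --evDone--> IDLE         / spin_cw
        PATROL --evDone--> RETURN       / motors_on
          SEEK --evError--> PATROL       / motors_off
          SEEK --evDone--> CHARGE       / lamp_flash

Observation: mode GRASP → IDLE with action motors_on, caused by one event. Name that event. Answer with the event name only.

evStart

try evDone: (GRASP, evDone) → (SEEK, motors_on)
try evError: (GRASP, evError) → (CHARGE, spin_cw)
try evStart: (GRASP, evStart) → (IDLE, motors_on)  ← matches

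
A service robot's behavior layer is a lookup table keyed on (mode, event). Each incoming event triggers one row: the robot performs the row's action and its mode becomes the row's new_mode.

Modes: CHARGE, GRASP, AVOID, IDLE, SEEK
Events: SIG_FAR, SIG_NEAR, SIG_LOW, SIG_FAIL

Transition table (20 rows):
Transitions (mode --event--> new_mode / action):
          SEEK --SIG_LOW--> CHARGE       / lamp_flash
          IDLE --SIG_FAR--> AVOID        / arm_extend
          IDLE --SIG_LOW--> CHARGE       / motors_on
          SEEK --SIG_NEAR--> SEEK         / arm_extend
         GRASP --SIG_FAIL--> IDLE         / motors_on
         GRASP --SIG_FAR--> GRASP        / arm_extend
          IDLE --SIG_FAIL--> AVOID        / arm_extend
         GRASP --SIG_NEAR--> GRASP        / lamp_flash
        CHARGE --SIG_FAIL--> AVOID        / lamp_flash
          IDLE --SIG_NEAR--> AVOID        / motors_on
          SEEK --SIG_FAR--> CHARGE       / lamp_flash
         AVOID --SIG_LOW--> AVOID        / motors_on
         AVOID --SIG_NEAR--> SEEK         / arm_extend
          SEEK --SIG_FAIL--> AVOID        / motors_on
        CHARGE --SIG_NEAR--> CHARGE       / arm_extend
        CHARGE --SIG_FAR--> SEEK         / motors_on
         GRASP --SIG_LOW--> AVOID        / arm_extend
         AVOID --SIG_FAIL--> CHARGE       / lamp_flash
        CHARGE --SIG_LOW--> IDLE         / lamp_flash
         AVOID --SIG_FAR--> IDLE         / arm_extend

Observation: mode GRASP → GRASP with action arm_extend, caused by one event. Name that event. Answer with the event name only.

SIG_FAR

try SIG_FAR: (GRASP, SIG_FAR) → (GRASP, arm_extend)  ← matches
try SIG_NEAR: (GRASP, SIG_NEAR) → (GRASP, lamp_flash)
try SIG_LOW: (GRASP, SIG_LOW) → (AVOID, arm_extend)
try SIG_FAIL: (GRASP, SIG_FAIL) → (IDLE, motors_on)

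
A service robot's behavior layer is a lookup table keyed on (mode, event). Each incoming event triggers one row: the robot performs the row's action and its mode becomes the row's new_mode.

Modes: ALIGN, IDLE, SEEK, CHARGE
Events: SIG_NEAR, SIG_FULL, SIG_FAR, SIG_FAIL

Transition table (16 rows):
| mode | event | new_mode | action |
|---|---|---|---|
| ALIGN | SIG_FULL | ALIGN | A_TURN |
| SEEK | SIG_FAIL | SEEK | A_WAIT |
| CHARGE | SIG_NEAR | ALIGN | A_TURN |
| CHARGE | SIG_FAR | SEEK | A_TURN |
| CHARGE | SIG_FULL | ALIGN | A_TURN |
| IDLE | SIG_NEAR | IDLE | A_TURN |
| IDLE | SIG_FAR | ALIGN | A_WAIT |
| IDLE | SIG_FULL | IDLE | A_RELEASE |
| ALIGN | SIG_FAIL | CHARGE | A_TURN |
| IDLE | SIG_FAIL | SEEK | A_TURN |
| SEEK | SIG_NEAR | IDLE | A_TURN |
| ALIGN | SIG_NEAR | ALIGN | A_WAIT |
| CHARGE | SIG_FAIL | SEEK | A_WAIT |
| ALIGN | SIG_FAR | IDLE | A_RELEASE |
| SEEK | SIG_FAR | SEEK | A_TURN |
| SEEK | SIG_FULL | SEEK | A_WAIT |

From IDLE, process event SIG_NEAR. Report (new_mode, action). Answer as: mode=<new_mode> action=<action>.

mode=IDLE action=A_TURN

current mode = IDLE; filter table to that mode:
  (IDLE, SIG_NEAR) → (IDLE, A_TURN)  ← event matches
  (IDLE, SIG_FAR) → (ALIGN, A_WAIT)
  (IDLE, SIG_FULL) → (IDLE, A_RELEASE)
  (IDLE, SIG_FAIL) → (SEEK, A_TURN)
event = SIG_NEAR selects (IDLE, A_TURN)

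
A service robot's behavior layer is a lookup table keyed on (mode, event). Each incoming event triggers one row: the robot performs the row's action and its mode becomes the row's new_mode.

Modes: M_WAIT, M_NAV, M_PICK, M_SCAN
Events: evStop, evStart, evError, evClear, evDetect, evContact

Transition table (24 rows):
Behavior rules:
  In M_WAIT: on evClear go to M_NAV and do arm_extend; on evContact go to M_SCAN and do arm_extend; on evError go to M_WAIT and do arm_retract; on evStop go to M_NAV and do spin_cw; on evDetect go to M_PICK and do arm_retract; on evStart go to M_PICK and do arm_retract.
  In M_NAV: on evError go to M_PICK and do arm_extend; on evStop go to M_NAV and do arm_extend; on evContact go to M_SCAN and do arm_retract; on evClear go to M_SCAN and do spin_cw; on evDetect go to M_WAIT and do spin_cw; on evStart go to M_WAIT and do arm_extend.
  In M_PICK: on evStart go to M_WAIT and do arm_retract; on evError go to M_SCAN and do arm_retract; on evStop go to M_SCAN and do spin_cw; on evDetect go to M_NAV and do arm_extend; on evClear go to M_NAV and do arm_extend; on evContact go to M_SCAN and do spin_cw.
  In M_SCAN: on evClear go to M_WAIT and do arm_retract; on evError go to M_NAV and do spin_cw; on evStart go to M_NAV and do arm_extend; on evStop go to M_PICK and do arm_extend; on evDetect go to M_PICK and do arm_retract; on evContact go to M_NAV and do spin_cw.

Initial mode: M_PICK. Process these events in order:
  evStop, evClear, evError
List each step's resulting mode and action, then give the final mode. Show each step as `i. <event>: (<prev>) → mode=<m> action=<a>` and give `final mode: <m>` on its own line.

1. evStop: (M_PICK) → mode=M_SCAN action=spin_cw
2. evClear: (M_SCAN) → mode=M_WAIT action=arm_retract
3. evError: (M_WAIT) → mode=M_WAIT action=arm_retract

final mode: M_WAIT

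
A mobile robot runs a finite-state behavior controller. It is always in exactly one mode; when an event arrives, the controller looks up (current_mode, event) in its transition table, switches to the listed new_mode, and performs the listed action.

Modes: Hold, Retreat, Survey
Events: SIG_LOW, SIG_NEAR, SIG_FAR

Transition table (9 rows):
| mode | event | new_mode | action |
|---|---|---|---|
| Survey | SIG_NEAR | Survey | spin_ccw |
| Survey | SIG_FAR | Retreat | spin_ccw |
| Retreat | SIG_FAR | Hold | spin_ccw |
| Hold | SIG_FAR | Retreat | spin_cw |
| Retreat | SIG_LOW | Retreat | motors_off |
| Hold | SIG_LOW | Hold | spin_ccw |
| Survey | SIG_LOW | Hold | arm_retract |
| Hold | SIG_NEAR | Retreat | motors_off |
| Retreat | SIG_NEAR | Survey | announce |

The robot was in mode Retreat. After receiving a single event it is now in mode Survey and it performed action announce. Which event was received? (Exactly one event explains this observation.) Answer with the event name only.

SIG_NEAR

try SIG_LOW: (Retreat, SIG_LOW) → (Retreat, motors_off)
try SIG_NEAR: (Retreat, SIG_NEAR) → (Survey, announce)  ← matches
try SIG_FAR: (Retreat, SIG_FAR) → (Hold, spin_ccw)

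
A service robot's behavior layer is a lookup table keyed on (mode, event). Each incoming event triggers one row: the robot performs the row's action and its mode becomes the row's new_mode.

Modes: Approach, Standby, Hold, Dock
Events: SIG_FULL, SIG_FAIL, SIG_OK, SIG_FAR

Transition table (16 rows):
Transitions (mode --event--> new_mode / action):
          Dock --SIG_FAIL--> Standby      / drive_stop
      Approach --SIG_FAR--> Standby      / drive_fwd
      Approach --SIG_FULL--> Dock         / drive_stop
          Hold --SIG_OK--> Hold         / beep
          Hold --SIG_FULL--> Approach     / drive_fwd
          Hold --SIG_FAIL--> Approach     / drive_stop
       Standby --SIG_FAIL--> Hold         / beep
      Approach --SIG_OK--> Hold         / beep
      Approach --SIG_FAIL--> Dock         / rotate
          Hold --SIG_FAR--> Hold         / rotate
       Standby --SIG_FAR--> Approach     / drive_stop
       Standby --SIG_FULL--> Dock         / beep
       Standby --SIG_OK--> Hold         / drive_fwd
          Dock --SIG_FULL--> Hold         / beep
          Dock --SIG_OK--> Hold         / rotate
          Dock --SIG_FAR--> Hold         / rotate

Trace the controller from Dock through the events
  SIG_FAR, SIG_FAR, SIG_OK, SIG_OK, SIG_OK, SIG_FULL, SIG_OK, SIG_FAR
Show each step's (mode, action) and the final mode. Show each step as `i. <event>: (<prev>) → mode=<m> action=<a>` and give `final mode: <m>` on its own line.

1. SIG_FAR: (Dock) → mode=Hold action=rotate
2. SIG_FAR: (Hold) → mode=Hold action=rotate
3. SIG_OK: (Hold) → mode=Hold action=beep
4. SIG_OK: (Hold) → mode=Hold action=beep
5. SIG_OK: (Hold) → mode=Hold action=beep
6. SIG_FULL: (Hold) → mode=Approach action=drive_fwd
7. SIG_OK: (Approach) → mode=Hold action=beep
8. SIG_FAR: (Hold) → mode=Hold action=rotate

final mode: Hold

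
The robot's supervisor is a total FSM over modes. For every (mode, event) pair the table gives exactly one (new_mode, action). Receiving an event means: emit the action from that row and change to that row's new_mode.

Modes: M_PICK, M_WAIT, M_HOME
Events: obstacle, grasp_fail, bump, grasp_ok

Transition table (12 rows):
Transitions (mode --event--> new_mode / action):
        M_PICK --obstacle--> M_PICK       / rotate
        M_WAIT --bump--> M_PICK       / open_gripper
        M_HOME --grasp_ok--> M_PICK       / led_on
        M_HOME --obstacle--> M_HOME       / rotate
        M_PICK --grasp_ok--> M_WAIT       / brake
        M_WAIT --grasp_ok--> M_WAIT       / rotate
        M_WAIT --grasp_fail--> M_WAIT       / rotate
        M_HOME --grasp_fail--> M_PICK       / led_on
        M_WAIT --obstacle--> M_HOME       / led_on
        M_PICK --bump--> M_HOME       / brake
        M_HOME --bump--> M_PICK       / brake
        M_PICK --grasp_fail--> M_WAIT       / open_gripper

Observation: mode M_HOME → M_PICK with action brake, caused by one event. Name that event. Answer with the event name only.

bump

try obstacle: (M_HOME, obstacle) → (M_HOME, rotate)
try grasp_fail: (M_HOME, grasp_fail) → (M_PICK, led_on)
try bump: (M_HOME, bump) → (M_PICK, brake)  ← matches
try grasp_ok: (M_HOME, grasp_ok) → (M_PICK, led_on)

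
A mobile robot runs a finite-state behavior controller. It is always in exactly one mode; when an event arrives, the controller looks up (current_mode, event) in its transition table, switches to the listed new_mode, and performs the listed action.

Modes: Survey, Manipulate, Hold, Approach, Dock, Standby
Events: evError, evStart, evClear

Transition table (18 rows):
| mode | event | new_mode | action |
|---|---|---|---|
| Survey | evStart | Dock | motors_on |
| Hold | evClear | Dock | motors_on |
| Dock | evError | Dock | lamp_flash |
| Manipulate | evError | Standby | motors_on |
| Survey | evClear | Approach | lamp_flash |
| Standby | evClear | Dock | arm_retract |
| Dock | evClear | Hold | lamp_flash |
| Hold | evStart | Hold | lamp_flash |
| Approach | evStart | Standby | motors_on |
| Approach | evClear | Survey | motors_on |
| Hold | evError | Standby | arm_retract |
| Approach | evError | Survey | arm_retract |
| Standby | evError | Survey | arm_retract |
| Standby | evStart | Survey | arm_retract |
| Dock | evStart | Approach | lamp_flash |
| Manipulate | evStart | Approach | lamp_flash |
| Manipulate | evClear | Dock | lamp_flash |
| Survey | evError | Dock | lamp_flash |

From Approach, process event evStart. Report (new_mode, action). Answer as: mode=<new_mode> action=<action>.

mode=Standby action=motors_on

current mode = Approach; filter table to that mode:
  (Approach, evStart) → (Standby, motors_on)  ← event matches
  (Approach, evClear) → (Survey, motors_on)
  (Approach, evError) → (Survey, arm_retract)
event = evStart selects (Standby, motors_on)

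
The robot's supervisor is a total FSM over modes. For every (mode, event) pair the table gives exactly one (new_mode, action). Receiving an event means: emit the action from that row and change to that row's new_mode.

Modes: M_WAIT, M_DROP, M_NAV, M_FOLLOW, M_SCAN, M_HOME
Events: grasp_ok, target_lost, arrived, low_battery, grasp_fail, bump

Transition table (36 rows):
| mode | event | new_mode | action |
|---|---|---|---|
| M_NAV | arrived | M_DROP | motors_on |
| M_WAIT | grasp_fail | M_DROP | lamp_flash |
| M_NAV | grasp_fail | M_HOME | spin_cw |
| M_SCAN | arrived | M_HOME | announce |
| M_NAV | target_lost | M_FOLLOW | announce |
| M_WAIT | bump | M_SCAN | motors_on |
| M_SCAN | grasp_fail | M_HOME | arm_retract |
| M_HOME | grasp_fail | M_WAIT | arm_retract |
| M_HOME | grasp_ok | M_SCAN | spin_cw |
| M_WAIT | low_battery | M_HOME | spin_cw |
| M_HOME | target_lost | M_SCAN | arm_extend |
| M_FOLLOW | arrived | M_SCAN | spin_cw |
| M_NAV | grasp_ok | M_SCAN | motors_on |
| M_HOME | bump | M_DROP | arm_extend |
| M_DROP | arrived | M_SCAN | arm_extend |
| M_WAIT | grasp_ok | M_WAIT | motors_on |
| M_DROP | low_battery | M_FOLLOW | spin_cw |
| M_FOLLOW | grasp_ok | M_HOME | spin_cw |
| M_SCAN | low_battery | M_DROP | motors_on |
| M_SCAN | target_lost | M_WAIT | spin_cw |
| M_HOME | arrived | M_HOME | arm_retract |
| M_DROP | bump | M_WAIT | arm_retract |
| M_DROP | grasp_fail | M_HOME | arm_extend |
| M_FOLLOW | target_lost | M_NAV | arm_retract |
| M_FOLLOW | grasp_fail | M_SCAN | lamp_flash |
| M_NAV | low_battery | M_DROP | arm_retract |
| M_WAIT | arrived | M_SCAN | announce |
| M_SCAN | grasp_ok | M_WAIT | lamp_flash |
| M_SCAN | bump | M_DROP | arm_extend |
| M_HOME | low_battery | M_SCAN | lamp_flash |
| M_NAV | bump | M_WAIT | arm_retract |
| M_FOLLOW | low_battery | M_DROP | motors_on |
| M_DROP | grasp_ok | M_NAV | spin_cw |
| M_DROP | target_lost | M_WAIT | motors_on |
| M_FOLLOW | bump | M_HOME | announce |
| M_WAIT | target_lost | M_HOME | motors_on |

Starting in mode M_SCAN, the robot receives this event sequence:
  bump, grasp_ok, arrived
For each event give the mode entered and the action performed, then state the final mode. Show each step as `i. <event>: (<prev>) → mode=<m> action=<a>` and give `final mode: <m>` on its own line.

1. bump: (M_SCAN) → mode=M_DROP action=arm_extend
2. grasp_ok: (M_DROP) → mode=M_NAV action=spin_cw
3. arrived: (M_NAV) → mode=M_DROP action=motors_on

final mode: M_DROP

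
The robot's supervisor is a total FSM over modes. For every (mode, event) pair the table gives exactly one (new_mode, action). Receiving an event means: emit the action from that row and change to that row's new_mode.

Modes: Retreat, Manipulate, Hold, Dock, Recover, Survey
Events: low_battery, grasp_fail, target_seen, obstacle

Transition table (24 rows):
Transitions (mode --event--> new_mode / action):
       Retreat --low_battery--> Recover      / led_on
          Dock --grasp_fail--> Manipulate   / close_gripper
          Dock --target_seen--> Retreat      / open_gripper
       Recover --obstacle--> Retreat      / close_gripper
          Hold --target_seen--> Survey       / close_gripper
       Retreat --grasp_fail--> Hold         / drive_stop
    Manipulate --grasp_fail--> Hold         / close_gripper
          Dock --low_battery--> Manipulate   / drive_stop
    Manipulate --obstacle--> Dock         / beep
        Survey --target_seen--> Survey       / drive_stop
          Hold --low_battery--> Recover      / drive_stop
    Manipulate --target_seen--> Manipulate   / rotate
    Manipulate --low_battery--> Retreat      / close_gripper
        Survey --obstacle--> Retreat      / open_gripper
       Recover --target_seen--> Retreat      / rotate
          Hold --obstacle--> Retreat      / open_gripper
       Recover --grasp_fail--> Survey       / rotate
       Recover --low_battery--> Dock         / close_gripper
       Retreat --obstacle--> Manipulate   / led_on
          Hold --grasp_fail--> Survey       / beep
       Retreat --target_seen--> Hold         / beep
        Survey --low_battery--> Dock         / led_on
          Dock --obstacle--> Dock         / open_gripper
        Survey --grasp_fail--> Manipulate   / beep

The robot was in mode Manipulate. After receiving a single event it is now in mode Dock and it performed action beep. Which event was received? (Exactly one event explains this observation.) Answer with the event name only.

obstacle

try low_battery: (Manipulate, low_battery) → (Retreat, close_gripper)
try grasp_fail: (Manipulate, grasp_fail) → (Hold, close_gripper)
try target_seen: (Manipulate, target_seen) → (Manipulate, rotate)
try obstacle: (Manipulate, obstacle) → (Dock, beep)  ← matches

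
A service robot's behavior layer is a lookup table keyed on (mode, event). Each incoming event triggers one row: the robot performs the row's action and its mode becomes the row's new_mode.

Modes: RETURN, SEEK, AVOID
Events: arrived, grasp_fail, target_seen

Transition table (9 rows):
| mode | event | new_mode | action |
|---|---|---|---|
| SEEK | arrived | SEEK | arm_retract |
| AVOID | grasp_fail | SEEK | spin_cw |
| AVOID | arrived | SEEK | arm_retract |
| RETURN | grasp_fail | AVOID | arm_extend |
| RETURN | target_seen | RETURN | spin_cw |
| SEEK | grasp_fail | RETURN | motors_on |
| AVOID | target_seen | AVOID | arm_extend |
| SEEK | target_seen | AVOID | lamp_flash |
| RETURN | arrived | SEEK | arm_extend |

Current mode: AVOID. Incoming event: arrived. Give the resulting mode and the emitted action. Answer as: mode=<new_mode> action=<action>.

current mode = AVOID; filter table to that mode:
  (AVOID, grasp_fail) → (SEEK, spin_cw)
  (AVOID, arrived) → (SEEK, arm_retract)  ← event matches
  (AVOID, target_seen) → (AVOID, arm_extend)
event = arrived selects (SEEK, arm_retract)

mode=SEEK action=arm_retract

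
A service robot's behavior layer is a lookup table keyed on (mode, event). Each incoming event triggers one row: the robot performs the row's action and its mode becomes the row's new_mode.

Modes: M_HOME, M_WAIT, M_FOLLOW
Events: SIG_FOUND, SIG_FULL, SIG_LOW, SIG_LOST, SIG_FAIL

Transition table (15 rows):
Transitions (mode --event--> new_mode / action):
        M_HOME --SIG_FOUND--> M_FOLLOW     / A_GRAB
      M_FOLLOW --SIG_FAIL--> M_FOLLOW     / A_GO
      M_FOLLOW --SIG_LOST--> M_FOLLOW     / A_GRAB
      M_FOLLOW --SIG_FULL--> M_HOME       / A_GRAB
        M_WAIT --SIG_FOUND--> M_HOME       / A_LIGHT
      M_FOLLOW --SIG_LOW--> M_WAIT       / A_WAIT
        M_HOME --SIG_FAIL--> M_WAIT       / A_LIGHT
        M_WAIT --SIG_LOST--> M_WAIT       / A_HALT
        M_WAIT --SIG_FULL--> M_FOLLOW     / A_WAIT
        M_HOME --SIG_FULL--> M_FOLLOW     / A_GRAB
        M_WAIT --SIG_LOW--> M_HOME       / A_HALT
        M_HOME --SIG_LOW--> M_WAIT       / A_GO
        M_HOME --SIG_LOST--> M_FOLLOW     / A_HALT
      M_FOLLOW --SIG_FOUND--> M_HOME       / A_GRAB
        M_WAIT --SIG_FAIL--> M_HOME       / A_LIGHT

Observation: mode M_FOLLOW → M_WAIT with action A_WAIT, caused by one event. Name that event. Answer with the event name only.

SIG_LOW

try SIG_FOUND: (M_FOLLOW, SIG_FOUND) → (M_HOME, A_GRAB)
try SIG_FULL: (M_FOLLOW, SIG_FULL) → (M_HOME, A_GRAB)
try SIG_LOW: (M_FOLLOW, SIG_LOW) → (M_WAIT, A_WAIT)  ← matches
try SIG_LOST: (M_FOLLOW, SIG_LOST) → (M_FOLLOW, A_GRAB)
try SIG_FAIL: (M_FOLLOW, SIG_FAIL) → (M_FOLLOW, A_GO)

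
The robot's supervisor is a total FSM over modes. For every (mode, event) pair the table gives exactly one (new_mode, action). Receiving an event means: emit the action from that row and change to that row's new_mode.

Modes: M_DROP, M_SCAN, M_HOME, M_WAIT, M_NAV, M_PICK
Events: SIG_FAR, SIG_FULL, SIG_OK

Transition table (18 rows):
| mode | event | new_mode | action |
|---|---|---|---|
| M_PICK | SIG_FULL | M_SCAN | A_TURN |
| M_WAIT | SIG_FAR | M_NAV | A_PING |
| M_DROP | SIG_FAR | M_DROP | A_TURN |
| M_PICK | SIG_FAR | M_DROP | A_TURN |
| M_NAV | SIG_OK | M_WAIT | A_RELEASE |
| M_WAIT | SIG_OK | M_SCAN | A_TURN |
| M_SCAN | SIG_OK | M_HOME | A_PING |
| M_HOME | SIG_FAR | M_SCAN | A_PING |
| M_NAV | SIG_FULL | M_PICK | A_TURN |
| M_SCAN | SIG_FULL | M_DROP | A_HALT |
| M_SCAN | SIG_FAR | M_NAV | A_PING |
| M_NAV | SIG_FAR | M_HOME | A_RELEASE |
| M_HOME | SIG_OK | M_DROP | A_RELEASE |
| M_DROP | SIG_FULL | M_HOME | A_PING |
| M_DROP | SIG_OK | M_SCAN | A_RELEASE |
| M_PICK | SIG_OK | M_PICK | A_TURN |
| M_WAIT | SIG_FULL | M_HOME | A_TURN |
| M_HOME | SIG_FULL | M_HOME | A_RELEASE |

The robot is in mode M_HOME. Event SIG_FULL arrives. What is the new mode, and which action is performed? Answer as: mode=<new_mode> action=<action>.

current mode = M_HOME; filter table to that mode:
  (M_HOME, SIG_FAR) → (M_SCAN, A_PING)
  (M_HOME, SIG_OK) → (M_DROP, A_RELEASE)
  (M_HOME, SIG_FULL) → (M_HOME, A_RELEASE)  ← event matches
event = SIG_FULL selects (M_HOME, A_RELEASE)

mode=M_HOME action=A_RELEASE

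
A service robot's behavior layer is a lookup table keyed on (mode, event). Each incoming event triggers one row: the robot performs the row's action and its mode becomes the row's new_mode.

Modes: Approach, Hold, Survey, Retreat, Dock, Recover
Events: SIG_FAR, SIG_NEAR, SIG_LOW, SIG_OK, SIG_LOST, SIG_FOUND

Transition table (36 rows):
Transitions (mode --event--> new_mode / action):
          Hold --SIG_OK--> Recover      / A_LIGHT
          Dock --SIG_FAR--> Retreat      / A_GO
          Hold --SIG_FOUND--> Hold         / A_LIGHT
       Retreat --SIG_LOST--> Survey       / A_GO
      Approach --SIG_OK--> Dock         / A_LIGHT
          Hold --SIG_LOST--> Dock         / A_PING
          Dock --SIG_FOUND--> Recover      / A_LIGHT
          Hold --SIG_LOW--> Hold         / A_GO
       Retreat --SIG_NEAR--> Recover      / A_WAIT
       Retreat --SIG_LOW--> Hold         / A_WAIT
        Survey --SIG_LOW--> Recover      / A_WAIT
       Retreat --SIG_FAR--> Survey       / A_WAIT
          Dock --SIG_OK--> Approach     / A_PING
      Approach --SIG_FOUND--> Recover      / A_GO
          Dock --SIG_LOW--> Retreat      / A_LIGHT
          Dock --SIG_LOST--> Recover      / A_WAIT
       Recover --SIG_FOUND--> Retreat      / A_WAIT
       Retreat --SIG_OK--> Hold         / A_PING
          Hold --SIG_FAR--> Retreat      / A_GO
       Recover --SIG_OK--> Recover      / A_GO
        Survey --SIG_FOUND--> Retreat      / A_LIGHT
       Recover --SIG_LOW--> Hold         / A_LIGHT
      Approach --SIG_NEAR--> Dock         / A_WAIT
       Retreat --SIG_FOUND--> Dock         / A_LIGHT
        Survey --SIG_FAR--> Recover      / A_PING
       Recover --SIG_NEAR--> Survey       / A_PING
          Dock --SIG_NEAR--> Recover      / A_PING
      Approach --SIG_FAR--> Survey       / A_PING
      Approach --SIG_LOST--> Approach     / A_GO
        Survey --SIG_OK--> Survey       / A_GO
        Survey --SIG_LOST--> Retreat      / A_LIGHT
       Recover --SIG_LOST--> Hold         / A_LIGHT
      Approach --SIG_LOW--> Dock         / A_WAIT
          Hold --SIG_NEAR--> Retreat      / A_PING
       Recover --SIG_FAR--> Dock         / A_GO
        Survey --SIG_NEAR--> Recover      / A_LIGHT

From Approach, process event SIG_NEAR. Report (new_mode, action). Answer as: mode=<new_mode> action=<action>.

current mode = Approach; filter table to that mode:
  (Approach, SIG_OK) → (Dock, A_LIGHT)
  (Approach, SIG_FOUND) → (Recover, A_GO)
  (Approach, SIG_NEAR) → (Dock, A_WAIT)  ← event matches
  (Approach, SIG_FAR) → (Survey, A_PING)
  (Approach, SIG_LOST) → (Approach, A_GO)
  (Approach, SIG_LOW) → (Dock, A_WAIT)
event = SIG_NEAR selects (Dock, A_WAIT)

mode=Dock action=A_WAIT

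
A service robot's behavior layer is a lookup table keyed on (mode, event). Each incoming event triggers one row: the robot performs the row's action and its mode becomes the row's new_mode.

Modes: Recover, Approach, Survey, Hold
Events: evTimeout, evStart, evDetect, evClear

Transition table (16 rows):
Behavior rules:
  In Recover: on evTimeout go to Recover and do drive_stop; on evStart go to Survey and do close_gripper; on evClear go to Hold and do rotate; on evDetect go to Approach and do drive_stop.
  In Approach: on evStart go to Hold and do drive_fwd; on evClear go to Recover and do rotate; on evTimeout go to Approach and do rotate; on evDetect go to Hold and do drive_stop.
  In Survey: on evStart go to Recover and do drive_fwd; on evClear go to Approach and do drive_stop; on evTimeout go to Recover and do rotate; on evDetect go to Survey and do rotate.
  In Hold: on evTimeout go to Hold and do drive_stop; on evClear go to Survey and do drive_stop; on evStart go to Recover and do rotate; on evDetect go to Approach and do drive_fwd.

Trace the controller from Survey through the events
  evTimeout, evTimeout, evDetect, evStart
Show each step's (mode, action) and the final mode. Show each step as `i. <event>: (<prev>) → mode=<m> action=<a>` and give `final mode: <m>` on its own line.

1. evTimeout: (Survey) → mode=Recover action=rotate
2. evTimeout: (Recover) → mode=Recover action=drive_stop
3. evDetect: (Recover) → mode=Approach action=drive_stop
4. evStart: (Approach) → mode=Hold action=drive_fwd

final mode: Hold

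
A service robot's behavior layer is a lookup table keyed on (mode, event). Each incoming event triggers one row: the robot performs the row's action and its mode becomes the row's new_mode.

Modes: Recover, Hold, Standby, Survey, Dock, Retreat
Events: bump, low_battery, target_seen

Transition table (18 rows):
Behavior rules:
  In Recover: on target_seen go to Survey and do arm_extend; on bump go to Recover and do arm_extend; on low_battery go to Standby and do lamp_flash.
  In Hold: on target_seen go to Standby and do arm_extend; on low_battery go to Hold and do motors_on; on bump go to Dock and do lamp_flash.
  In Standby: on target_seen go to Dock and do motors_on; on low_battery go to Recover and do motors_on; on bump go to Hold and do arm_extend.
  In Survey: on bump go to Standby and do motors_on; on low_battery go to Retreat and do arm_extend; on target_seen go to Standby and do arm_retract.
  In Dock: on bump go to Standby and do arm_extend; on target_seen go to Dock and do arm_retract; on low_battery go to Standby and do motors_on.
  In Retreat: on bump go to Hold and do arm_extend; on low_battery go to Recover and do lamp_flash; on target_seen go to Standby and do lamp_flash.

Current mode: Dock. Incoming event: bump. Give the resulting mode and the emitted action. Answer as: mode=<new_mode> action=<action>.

mode=Standby action=arm_extend

current mode = Dock; filter table to that mode:
  (Dock, bump) → (Standby, arm_extend)  ← event matches
  (Dock, target_seen) → (Dock, arm_retract)
  (Dock, low_battery) → (Standby, motors_on)
event = bump selects (Standby, arm_extend)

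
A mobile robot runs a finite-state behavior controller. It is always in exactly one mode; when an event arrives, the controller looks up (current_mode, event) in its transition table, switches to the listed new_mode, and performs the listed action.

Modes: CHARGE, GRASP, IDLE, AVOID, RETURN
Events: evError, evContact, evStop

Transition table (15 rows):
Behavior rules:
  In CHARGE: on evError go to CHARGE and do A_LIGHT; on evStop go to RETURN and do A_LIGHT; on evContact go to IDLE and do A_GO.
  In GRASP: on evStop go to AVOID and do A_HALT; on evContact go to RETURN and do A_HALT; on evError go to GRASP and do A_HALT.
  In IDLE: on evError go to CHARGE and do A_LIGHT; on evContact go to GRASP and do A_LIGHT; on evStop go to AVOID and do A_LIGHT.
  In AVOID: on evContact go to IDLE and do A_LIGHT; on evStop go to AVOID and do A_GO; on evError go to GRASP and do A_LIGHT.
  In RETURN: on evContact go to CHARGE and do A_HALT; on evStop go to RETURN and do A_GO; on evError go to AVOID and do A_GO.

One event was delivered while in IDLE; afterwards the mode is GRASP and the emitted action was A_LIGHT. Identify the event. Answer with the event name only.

try evError: (IDLE, evError) → (CHARGE, A_LIGHT)
try evContact: (IDLE, evContact) → (GRASP, A_LIGHT)  ← matches
try evStop: (IDLE, evStop) → (AVOID, A_LIGHT)

evContact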